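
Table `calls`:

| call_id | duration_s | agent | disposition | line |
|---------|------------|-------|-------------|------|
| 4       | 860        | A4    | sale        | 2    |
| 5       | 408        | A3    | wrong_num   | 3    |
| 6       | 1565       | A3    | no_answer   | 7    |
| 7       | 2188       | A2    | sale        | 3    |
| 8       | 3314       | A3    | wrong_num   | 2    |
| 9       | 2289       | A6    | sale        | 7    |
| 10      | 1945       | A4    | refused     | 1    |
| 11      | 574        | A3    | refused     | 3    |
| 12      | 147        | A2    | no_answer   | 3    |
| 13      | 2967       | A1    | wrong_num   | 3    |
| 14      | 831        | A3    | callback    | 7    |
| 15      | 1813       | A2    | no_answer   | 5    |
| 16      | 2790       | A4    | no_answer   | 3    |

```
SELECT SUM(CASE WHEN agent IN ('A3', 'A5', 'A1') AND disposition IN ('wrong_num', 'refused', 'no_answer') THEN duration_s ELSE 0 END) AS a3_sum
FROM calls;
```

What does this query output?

8828

call_id=4: ✗
call_id=5: ✓ → 408
call_id=6: ✓ → 1565
call_id=7: ✗
call_id=8: ✓ → 3314
call_id=9: ✗
call_id=10: ✗
call_id=11: ✓ → 574
call_id=12: ✗
call_id=13: ✓ → 2967
call_id=14: ✗
call_id=15: ✗
call_id=16: ✗
a3_sum = 408 + 1565 + 3314 + 574 + 2967 = 8828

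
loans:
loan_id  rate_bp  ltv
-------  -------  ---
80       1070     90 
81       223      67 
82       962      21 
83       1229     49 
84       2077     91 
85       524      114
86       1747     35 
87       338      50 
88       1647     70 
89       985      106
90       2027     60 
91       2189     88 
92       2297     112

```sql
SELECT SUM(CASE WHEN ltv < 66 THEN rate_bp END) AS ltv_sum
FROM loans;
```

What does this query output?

6303

loan_id=80: ✗
loan_id=81: ✗
loan_id=82: ✓ → 962
loan_id=83: ✓ → 1229
loan_id=84: ✗
loan_id=85: ✗
loan_id=86: ✓ → 1747
loan_id=87: ✓ → 338
loan_id=88: ✗
loan_id=89: ✗
loan_id=90: ✓ → 2027
loan_id=91: ✗
loan_id=92: ✗
ltv_sum = 962 + 1229 + 1747 + 338 + 2027 = 6303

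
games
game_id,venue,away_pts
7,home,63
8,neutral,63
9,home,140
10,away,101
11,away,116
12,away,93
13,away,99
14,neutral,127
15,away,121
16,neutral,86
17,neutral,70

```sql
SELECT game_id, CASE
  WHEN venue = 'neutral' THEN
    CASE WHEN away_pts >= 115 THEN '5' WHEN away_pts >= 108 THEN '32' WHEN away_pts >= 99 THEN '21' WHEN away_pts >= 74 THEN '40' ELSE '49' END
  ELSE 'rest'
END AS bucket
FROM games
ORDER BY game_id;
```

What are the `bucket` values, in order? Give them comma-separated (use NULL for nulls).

game_id=7: venue='home' → outer ELSE → rest
game_id=8: venue='neutral' → inner[ELSE] → 49
game_id=9: venue='home' → outer ELSE → rest
game_id=10: venue='away' → outer ELSE → rest
game_id=11: venue='away' → outer ELSE → rest
game_id=12: venue='away' → outer ELSE → rest
game_id=13: venue='away' → outer ELSE → rest
game_id=14: venue='neutral' → inner[away_pts >= 115] → 5
game_id=15: venue='away' → outer ELSE → rest
game_id=16: venue='neutral' → inner[away_pts >= 74] → 40
game_id=17: venue='neutral' → inner[ELSE] → 49

rest, 49, rest, rest, rest, rest, rest, 5, rest, 40, 49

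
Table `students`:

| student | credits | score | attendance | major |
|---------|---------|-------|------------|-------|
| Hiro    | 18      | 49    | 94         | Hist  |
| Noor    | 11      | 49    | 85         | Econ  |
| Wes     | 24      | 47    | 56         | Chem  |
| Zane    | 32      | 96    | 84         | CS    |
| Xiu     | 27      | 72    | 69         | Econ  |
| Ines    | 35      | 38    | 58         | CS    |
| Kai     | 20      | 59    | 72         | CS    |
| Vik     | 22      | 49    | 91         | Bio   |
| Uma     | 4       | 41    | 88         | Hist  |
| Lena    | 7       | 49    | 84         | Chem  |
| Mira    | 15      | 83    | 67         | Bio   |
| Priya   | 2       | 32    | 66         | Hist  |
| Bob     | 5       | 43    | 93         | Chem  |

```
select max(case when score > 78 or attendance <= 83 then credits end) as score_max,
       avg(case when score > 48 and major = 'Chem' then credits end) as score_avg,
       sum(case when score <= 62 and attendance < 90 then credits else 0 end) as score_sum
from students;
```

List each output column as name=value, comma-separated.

[score_max: score > 78 or attendance <= 83]
student=Hiro: ✗
student=Noor: ✗
student=Wes: ✓ → 24
student=Zane: ✓ → 32
student=Xiu: ✓ → 27
student=Ines: ✓ → 35
student=Kai: ✓ → 20
student=Vik: ✗
student=Uma: ✗
student=Lena: ✗
student=Mira: ✓ → 15
student=Priya: ✓ → 2
student=Bob: ✗
score_max = MAX(24, 32, 27, 35, 20, 15, 2) = 35
—
[score_avg: score > 48 and major = 'Chem']
student=Hiro: ✗
student=Noor: ✗
student=Wes: ✗
student=Zane: ✗
student=Xiu: ✗
student=Ines: ✗
student=Kai: ✗
student=Vik: ✗
student=Uma: ✗
student=Lena: ✓ → 7
student=Mira: ✗
student=Priya: ✗
student=Bob: ✗
score_avg = 7
—
[score_sum: score <= 62 and attendance < 90]
student=Hiro: ✗
student=Noor: ✓ → 11
student=Wes: ✓ → 24
student=Zane: ✗
student=Xiu: ✗
student=Ines: ✓ → 35
student=Kai: ✓ → 20
student=Vik: ✗
student=Uma: ✓ → 4
student=Lena: ✓ → 7
student=Mira: ✗
student=Priya: ✓ → 2
student=Bob: ✗
score_sum = 11 + 24 + 35 + 20 + 4 + 7 + 2 = 103

score_max=35, score_avg=7, score_sum=103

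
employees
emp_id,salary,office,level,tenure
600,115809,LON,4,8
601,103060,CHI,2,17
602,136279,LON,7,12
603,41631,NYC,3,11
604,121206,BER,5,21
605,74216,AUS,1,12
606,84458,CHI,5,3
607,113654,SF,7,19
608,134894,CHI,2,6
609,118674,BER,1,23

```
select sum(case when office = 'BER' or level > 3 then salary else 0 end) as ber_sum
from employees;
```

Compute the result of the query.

emp_id=600: ✓ → 115809
emp_id=601: ✗
emp_id=602: ✓ → 136279
emp_id=603: ✗
emp_id=604: ✓ → 121206
emp_id=605: ✗
emp_id=606: ✓ → 84458
emp_id=607: ✓ → 113654
emp_id=608: ✗
emp_id=609: ✓ → 118674
ber_sum = 115809 + 136279 + 121206 + 84458 + 113654 + 118674 = 690080

690080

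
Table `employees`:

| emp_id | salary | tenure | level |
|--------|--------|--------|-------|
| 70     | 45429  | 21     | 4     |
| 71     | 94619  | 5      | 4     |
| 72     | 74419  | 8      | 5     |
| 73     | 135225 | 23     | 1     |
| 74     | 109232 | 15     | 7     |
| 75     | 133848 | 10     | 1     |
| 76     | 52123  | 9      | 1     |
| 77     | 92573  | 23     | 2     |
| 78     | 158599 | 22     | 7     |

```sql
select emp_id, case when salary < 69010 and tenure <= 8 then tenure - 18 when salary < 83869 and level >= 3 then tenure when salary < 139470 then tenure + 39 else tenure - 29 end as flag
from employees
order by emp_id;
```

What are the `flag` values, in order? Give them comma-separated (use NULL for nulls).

emp_id=70: salary < 83869 and level >= 3 → 21
emp_id=71: salary < 139470 → 44
emp_id=72: salary < 83869 and level >= 3 → 8
emp_id=73: salary < 139470 → 62
emp_id=74: salary < 139470 → 54
emp_id=75: salary < 139470 → 49
emp_id=76: salary < 139470 → 48
emp_id=77: salary < 139470 → 62
emp_id=78: ELSE → -7

21, 44, 8, 62, 54, 49, 48, 62, -7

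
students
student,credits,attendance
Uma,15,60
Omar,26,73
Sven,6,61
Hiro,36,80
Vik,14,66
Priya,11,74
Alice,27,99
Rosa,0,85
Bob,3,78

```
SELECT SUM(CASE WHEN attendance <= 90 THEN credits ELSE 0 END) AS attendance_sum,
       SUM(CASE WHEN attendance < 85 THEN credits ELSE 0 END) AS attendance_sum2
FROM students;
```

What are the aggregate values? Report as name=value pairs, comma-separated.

attendance_sum=111, attendance_sum2=111

[attendance_sum: attendance <= 90]
student=Uma: ✓ → 15
student=Omar: ✓ → 26
student=Sven: ✓ → 6
student=Hiro: ✓ → 36
student=Vik: ✓ → 14
student=Priya: ✓ → 11
student=Alice: ✗
student=Rosa: ✓ → 0
student=Bob: ✓ → 3
attendance_sum = 15 + 26 + 6 + 36 + 14 + 11 + 3 = 111
—
[attendance_sum2: attendance < 85]
student=Uma: ✓ → 15
student=Omar: ✓ → 26
student=Sven: ✓ → 6
student=Hiro: ✓ → 36
student=Vik: ✓ → 14
student=Priya: ✓ → 11
student=Alice: ✗
student=Rosa: ✗
student=Bob: ✓ → 3
attendance_sum2 = 15 + 26 + 6 + 36 + 14 + 11 + 3 = 111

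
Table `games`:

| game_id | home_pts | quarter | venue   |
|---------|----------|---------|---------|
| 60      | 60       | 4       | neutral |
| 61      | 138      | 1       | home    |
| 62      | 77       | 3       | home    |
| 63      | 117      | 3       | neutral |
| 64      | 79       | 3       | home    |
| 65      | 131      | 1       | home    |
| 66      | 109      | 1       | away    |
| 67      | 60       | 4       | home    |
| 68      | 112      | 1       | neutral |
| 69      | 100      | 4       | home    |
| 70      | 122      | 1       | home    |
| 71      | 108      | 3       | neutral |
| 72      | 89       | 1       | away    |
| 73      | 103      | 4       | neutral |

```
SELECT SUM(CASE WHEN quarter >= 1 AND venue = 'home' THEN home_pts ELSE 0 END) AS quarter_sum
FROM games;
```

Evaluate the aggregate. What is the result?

707

game_id=60: ✗
game_id=61: ✓ → 138
game_id=62: ✓ → 77
game_id=63: ✗
game_id=64: ✓ → 79
game_id=65: ✓ → 131
game_id=66: ✗
game_id=67: ✓ → 60
game_id=68: ✗
game_id=69: ✓ → 100
game_id=70: ✓ → 122
game_id=71: ✗
game_id=72: ✗
game_id=73: ✗
quarter_sum = 138 + 77 + 79 + 131 + 60 + 100 + 122 = 707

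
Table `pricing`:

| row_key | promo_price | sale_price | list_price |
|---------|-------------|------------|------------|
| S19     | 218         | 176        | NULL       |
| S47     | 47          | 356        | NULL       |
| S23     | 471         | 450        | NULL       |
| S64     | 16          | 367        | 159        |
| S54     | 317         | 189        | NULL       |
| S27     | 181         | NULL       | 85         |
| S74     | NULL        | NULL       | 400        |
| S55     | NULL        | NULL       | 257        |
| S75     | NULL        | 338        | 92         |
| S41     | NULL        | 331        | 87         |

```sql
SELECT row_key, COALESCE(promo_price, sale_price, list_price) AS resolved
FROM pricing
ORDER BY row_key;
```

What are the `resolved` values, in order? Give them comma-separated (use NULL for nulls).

218, 471, 181, 331, 47, 317, 257, 16, 400, 338

row_key=S19: promo_price=218 → 218
row_key=S23: promo_price=471 → 471
row_key=S27: promo_price=181 → 181
row_key=S41: promo_price=NULL, sale_price=331 → 331
row_key=S47: promo_price=47 → 47
row_key=S54: promo_price=317 → 317
row_key=S55: promo_price=NULL, sale_price=NULL, list_price=257 → 257
row_key=S64: promo_price=16 → 16
row_key=S74: promo_price=NULL, sale_price=NULL, list_price=400 → 400
row_key=S75: promo_price=NULL, sale_price=338 → 338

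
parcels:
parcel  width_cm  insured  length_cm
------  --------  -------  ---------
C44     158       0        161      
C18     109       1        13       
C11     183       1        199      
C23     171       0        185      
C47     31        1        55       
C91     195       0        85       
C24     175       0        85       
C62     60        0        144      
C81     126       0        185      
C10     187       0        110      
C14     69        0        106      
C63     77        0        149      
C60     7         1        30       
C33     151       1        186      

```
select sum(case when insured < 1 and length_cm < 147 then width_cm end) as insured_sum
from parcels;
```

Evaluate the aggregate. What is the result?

parcel=C44: ✗
parcel=C18: ✗
parcel=C11: ✗
parcel=C23: ✗
parcel=C47: ✗
parcel=C91: ✓ → 195
parcel=C24: ✓ → 175
parcel=C62: ✓ → 60
parcel=C81: ✗
parcel=C10: ✓ → 187
parcel=C14: ✓ → 69
parcel=C63: ✗
parcel=C60: ✗
parcel=C33: ✗
insured_sum = 195 + 175 + 60 + 187 + 69 = 686

686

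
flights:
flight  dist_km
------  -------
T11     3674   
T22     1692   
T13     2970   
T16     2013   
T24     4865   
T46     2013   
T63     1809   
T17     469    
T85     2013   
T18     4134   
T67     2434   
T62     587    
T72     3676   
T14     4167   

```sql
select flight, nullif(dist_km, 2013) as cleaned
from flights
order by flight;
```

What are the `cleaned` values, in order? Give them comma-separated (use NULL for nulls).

3674, 2970, 4167, NULL, 469, 4134, 1692, 4865, NULL, 587, 1809, 2434, 3676, NULL

flight=T11: dist_km=3674 vs 2013: differ → 3674
flight=T13: dist_km=2970 vs 2013: differ → 2970
flight=T14: dist_km=4167 vs 2013: differ → 4167
flight=T16: dist_km=2013 vs 2013: equal → NULL
flight=T17: dist_km=469 vs 2013: differ → 469
flight=T18: dist_km=4134 vs 2013: differ → 4134
flight=T22: dist_km=1692 vs 2013: differ → 1692
flight=T24: dist_km=4865 vs 2013: differ → 4865
flight=T46: dist_km=2013 vs 2013: equal → NULL
flight=T62: dist_km=587 vs 2013: differ → 587
flight=T63: dist_km=1809 vs 2013: differ → 1809
flight=T67: dist_km=2434 vs 2013: differ → 2434
flight=T72: dist_km=3676 vs 2013: differ → 3676
flight=T85: dist_km=2013 vs 2013: equal → NULL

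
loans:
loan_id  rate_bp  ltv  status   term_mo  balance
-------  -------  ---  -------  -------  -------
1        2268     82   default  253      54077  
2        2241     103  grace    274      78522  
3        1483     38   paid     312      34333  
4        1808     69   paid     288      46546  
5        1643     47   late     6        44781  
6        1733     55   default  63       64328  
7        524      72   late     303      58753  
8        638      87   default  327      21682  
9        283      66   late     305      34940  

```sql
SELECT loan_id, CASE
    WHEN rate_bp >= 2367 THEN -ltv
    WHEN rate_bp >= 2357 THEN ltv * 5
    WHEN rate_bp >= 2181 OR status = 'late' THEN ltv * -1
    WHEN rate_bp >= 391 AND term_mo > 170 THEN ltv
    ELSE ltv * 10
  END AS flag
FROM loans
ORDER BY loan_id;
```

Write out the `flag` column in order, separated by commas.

-82, -103, 38, 69, -47, 550, -72, 87, -66

loan_id=1: rate_bp >= 2181 OR status = 'late' → -82
loan_id=2: rate_bp >= 2181 OR status = 'late' → -103
loan_id=3: rate_bp >= 391 AND term_mo > 170 → 38
loan_id=4: rate_bp >= 391 AND term_mo > 170 → 69
loan_id=5: rate_bp >= 2181 OR status = 'late' → -47
loan_id=6: ELSE → 550
loan_id=7: rate_bp >= 2181 OR status = 'late' → -72
loan_id=8: rate_bp >= 391 AND term_mo > 170 → 87
loan_id=9: rate_bp >= 2181 OR status = 'late' → -66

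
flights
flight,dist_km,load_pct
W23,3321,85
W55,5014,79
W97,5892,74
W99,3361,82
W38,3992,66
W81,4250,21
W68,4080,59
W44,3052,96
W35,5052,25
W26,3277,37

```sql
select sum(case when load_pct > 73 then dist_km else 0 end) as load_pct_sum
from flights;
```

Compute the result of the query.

20640

flight=W23: ✓ → 3321
flight=W55: ✓ → 5014
flight=W97: ✓ → 5892
flight=W99: ✓ → 3361
flight=W38: ✗
flight=W81: ✗
flight=W68: ✗
flight=W44: ✓ → 3052
flight=W35: ✗
flight=W26: ✗
load_pct_sum = 3321 + 5014 + 5892 + 3361 + 3052 = 20640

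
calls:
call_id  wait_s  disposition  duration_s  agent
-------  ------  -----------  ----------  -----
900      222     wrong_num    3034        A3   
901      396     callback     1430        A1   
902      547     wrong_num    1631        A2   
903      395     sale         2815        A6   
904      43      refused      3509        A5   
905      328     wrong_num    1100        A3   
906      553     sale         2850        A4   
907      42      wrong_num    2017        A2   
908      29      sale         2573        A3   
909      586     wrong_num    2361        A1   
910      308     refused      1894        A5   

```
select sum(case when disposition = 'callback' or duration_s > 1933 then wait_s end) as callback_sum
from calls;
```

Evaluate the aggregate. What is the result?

2266

call_id=900: ✓ → 222
call_id=901: ✓ → 396
call_id=902: ✗
call_id=903: ✓ → 395
call_id=904: ✓ → 43
call_id=905: ✗
call_id=906: ✓ → 553
call_id=907: ✓ → 42
call_id=908: ✓ → 29
call_id=909: ✓ → 586
call_id=910: ✗
callback_sum = 222 + 396 + 395 + 43 + 553 + 42 + 29 + 586 = 2266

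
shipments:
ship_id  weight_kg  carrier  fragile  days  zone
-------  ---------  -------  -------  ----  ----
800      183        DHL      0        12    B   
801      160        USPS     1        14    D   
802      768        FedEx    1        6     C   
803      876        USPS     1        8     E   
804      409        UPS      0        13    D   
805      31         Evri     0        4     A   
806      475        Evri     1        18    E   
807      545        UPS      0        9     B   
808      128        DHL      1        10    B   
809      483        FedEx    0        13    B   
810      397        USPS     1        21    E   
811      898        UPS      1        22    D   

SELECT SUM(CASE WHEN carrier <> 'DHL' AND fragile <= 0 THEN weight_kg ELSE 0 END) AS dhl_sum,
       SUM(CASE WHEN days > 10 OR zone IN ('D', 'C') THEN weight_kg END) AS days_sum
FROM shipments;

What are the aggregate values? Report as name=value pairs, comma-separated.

dhl_sum=1468, days_sum=3773

[dhl_sum: carrier <> 'DHL' AND fragile <= 0]
ship_id=800: ✗
ship_id=801: ✗
ship_id=802: ✗
ship_id=803: ✗
ship_id=804: ✓ → 409
ship_id=805: ✓ → 31
ship_id=806: ✗
ship_id=807: ✓ → 545
ship_id=808: ✗
ship_id=809: ✓ → 483
ship_id=810: ✗
ship_id=811: ✗
dhl_sum = 409 + 31 + 545 + 483 = 1468
—
[days_sum: days > 10 OR zone IN ('D', 'C')]
ship_id=800: ✓ → 183
ship_id=801: ✓ → 160
ship_id=802: ✓ → 768
ship_id=803: ✗
ship_id=804: ✓ → 409
ship_id=805: ✗
ship_id=806: ✓ → 475
ship_id=807: ✗
ship_id=808: ✗
ship_id=809: ✓ → 483
ship_id=810: ✓ → 397
ship_id=811: ✓ → 898
days_sum = 183 + 160 + 768 + 409 + 475 + 483 + 397 + 898 = 3773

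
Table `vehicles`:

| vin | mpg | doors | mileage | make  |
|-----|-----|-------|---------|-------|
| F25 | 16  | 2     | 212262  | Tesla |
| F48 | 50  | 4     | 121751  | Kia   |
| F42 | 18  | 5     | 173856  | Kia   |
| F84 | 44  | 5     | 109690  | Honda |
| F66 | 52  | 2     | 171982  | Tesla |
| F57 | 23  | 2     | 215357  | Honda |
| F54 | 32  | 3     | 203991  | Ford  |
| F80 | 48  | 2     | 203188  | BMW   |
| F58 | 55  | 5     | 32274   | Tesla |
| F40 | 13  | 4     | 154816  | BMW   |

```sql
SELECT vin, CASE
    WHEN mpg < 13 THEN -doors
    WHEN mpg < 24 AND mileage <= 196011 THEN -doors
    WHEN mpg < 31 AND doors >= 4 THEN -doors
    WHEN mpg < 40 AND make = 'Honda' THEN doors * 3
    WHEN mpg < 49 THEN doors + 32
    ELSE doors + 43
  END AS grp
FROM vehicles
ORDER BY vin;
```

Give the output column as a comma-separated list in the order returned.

34, -4, -5, 47, 35, 6, 48, 45, 34, 37

vin=F25: mpg < 49 → 34
vin=F40: mpg < 24 AND mileage <= 196011 → -4
vin=F42: mpg < 24 AND mileage <= 196011 → -5
vin=F48: ELSE → 47
vin=F54: mpg < 49 → 35
vin=F57: mpg < 40 AND make = 'Honda' → 6
vin=F58: ELSE → 48
vin=F66: ELSE → 45
vin=F80: mpg < 49 → 34
vin=F84: mpg < 49 → 37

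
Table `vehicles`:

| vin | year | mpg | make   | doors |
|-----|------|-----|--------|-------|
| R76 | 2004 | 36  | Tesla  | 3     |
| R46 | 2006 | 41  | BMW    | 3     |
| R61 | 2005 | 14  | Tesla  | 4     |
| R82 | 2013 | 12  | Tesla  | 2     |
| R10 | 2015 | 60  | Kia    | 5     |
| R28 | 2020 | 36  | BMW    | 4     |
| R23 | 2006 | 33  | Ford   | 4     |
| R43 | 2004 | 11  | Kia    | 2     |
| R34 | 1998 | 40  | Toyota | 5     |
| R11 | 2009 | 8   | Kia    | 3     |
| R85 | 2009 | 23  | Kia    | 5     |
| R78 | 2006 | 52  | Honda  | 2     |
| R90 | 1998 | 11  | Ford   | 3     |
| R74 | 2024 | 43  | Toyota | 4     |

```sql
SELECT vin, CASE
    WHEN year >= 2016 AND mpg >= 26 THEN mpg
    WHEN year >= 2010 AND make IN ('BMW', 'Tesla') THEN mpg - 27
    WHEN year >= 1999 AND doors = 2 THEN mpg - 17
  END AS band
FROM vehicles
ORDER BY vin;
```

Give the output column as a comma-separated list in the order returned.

vin=R10: (no match → NULL) → NULL
vin=R11: (no match → NULL) → NULL
vin=R23: (no match → NULL) → NULL
vin=R28: year >= 2016 AND mpg >= 26 → 36
vin=R34: (no match → NULL) → NULL
vin=R43: year >= 1999 AND doors = 2 → -6
vin=R46: (no match → NULL) → NULL
vin=R61: (no match → NULL) → NULL
vin=R74: year >= 2016 AND mpg >= 26 → 43
vin=R76: (no match → NULL) → NULL
vin=R78: year >= 1999 AND doors = 2 → 35
vin=R82: year >= 2010 AND make IN ('BMW', 'Tesla') → -15
vin=R85: (no match → NULL) → NULL
vin=R90: (no match → NULL) → NULL

NULL, NULL, NULL, 36, NULL, -6, NULL, NULL, 43, NULL, 35, -15, NULL, NULL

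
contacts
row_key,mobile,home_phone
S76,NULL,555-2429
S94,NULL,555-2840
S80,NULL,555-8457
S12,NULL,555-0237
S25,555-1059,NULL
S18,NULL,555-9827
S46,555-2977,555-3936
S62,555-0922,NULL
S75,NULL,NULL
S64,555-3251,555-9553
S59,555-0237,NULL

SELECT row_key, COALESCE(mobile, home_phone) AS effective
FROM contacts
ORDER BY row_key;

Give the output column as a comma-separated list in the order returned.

555-0237, 555-9827, 555-1059, 555-2977, 555-0237, 555-0922, 555-3251, NULL, 555-2429, 555-8457, 555-2840

row_key=S12: mobile=NULL, home_phone=555-0237 → 555-0237
row_key=S18: mobile=NULL, home_phone=555-9827 → 555-9827
row_key=S25: mobile=555-1059 → 555-1059
row_key=S46: mobile=555-2977 → 555-2977
row_key=S59: mobile=555-0237 → 555-0237
row_key=S62: mobile=555-0922 → 555-0922
row_key=S64: mobile=555-3251 → 555-3251
row_key=S75: mobile=NULL, home_phone=NULL (all NULL) → NULL
row_key=S76: mobile=NULL, home_phone=555-2429 → 555-2429
row_key=S80: mobile=NULL, home_phone=555-8457 → 555-8457
row_key=S94: mobile=NULL, home_phone=555-2840 → 555-2840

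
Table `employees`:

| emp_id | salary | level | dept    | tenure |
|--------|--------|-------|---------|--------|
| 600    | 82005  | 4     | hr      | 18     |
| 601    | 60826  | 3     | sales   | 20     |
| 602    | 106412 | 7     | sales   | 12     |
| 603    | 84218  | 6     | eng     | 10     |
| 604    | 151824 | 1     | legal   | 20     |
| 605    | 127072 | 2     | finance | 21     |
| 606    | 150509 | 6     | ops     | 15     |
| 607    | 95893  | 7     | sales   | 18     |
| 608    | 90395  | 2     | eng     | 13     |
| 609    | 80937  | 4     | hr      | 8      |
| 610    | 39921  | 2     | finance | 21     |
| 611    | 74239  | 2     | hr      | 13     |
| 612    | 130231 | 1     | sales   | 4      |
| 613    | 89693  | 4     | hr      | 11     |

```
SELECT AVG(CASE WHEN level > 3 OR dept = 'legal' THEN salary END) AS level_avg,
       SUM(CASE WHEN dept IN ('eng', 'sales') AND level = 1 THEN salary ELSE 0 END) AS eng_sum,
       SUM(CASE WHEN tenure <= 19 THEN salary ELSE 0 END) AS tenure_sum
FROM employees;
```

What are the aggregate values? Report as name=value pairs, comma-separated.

[level_avg: level > 3 OR dept = 'legal']
emp_id=600: ✓ → 82005
emp_id=601: ✗
emp_id=602: ✓ → 106412
emp_id=603: ✓ → 84218
emp_id=604: ✓ → 151824
emp_id=605: ✗
emp_id=606: ✓ → 150509
emp_id=607: ✓ → 95893
emp_id=608: ✗
emp_id=609: ✓ → 80937
emp_id=610: ✗
emp_id=611: ✗
emp_id=612: ✗
emp_id=613: ✓ → 89693
level_avg = (82005 + 106412 + 84218 + 151824 + 150509 + 95893 + 80937 + 89693) / 8 = 105186.375
—
[eng_sum: dept IN ('eng', 'sales') AND level = 1]
emp_id=600: ✗
emp_id=601: ✗
emp_id=602: ✗
emp_id=603: ✗
emp_id=604: ✗
emp_id=605: ✗
emp_id=606: ✗
emp_id=607: ✗
emp_id=608: ✗
emp_id=609: ✗
emp_id=610: ✗
emp_id=611: ✗
emp_id=612: ✓ → 130231
emp_id=613: ✗
eng_sum = 130231
—
[tenure_sum: tenure <= 19]
emp_id=600: ✓ → 82005
emp_id=601: ✗
emp_id=602: ✓ → 106412
emp_id=603: ✓ → 84218
emp_id=604: ✗
emp_id=605: ✗
emp_id=606: ✓ → 150509
emp_id=607: ✓ → 95893
emp_id=608: ✓ → 90395
emp_id=609: ✓ → 80937
emp_id=610: ✗
emp_id=611: ✓ → 74239
emp_id=612: ✓ → 130231
emp_id=613: ✓ → 89693
tenure_sum = 82005 + 106412 + 84218 + 150509 + 95893 + 90395 + 80937 + 74239 + 130231 + 89693 = 984532

level_avg=105186.375, eng_sum=130231, tenure_sum=984532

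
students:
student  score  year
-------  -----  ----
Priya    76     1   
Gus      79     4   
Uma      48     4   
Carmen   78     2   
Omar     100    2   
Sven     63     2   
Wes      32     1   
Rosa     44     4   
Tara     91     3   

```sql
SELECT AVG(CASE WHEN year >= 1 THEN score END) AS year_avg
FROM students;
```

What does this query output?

student=Priya: ✓ → 76
student=Gus: ✓ → 79
student=Uma: ✓ → 48
student=Carmen: ✓ → 78
student=Omar: ✓ → 100
student=Sven: ✓ → 63
student=Wes: ✓ → 32
student=Rosa: ✓ → 44
student=Tara: ✓ → 91
year_avg = (76 + 79 + 48 + 78 + 100 + 63 + 32 + 44 + 91) / 9 = 67.8888888889

67.8888888889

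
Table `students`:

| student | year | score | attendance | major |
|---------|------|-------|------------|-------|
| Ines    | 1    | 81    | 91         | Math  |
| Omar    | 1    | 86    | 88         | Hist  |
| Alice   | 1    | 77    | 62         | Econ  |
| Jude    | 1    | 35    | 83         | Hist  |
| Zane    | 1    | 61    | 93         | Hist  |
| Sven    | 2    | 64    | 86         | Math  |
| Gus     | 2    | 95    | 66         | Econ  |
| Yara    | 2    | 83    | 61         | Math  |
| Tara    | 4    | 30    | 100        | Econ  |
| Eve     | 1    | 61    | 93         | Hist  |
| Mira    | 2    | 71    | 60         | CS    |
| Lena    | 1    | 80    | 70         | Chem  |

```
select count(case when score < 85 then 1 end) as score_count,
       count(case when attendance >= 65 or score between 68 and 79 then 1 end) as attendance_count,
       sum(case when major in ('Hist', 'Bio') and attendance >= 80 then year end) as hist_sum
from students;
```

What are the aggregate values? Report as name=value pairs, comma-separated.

score_count=10, attendance_count=11, hist_sum=4

[score_count: score < 85]
student=Ines: ✓ → 1
student=Omar: ✗
student=Alice: ✓ → 1
student=Jude: ✓ → 1
student=Zane: ✓ → 1
student=Sven: ✓ → 1
student=Gus: ✗
student=Yara: ✓ → 1
student=Tara: ✓ → 1
student=Eve: ✓ → 1
student=Mira: ✓ → 1
student=Lena: ✓ → 1
score_count = COUNT(1, 1, 1, 1, 1, 1, 1, 1, 1, 1) = 10
—
[attendance_count: attendance >= 65 or score between 68 and 79]
student=Ines: ✓ → 1
student=Omar: ✓ → 1
student=Alice: ✓ → 1
student=Jude: ✓ → 1
student=Zane: ✓ → 1
student=Sven: ✓ → 1
student=Gus: ✓ → 1
student=Yara: ✗
student=Tara: ✓ → 1
student=Eve: ✓ → 1
student=Mira: ✓ → 1
student=Lena: ✓ → 1
attendance_count = COUNT(1, 1, 1, 1, 1, 1, 1, 1, 1, 1, 1) = 11
—
[hist_sum: major in ('Hist', 'Bio') and attendance >= 80]
student=Ines: ✗
student=Omar: ✓ → 1
student=Alice: ✗
student=Jude: ✓ → 1
student=Zane: ✓ → 1
student=Sven: ✗
student=Gus: ✗
student=Yara: ✗
student=Tara: ✗
student=Eve: ✓ → 1
student=Mira: ✗
student=Lena: ✗
hist_sum = 1 + 1 + 1 + 1 = 4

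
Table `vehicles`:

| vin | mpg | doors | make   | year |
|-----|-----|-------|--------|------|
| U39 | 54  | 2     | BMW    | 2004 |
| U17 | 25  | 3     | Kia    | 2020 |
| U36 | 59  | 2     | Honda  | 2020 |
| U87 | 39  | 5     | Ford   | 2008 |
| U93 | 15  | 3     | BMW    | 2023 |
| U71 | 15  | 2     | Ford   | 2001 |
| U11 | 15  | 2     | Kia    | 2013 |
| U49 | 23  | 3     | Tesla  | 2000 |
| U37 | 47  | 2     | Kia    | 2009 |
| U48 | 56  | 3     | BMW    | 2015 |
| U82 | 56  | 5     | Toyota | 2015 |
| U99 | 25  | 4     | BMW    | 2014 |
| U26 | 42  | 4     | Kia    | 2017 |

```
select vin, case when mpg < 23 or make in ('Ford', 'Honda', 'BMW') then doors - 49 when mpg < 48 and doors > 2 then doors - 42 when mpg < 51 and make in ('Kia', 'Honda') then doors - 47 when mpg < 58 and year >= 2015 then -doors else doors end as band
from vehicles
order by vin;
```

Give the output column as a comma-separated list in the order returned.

vin=U11: mpg < 23 or make in ('Ford', 'Honda', 'BMW') → -47
vin=U17: mpg < 48 and doors > 2 → -39
vin=U26: mpg < 48 and doors > 2 → -38
vin=U36: mpg < 23 or make in ('Ford', 'Honda', 'BMW') → -47
vin=U37: mpg < 51 and make in ('Kia', 'Honda') → -45
vin=U39: mpg < 23 or make in ('Ford', 'Honda', 'BMW') → -47
vin=U48: mpg < 23 or make in ('Ford', 'Honda', 'BMW') → -46
vin=U49: mpg < 48 and doors > 2 → -39
vin=U71: mpg < 23 or make in ('Ford', 'Honda', 'BMW') → -47
vin=U82: mpg < 58 and year >= 2015 → -5
vin=U87: mpg < 23 or make in ('Ford', 'Honda', 'BMW') → -44
vin=U93: mpg < 23 or make in ('Ford', 'Honda', 'BMW') → -46
vin=U99: mpg < 23 or make in ('Ford', 'Honda', 'BMW') → -45

-47, -39, -38, -47, -45, -47, -46, -39, -47, -5, -44, -46, -45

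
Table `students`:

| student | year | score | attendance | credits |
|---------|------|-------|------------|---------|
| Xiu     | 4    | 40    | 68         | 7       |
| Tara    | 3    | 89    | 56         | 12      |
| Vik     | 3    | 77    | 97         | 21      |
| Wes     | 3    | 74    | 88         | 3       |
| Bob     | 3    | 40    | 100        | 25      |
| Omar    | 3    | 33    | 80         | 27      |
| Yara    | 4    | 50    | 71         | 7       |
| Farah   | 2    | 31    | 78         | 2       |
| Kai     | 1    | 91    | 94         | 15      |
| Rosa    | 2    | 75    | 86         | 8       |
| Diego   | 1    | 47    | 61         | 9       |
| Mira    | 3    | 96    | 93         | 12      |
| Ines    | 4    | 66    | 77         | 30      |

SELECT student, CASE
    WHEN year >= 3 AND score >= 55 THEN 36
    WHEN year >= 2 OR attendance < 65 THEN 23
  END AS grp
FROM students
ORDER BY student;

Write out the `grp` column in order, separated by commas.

student=Bob: year >= 2 OR attendance < 65 → 23
student=Diego: year >= 2 OR attendance < 65 → 23
student=Farah: year >= 2 OR attendance < 65 → 23
student=Ines: year >= 3 AND score >= 55 → 36
student=Kai: (no match → NULL) → NULL
student=Mira: year >= 3 AND score >= 55 → 36
student=Omar: year >= 2 OR attendance < 65 → 23
student=Rosa: year >= 2 OR attendance < 65 → 23
student=Tara: year >= 3 AND score >= 55 → 36
student=Vik: year >= 3 AND score >= 55 → 36
student=Wes: year >= 3 AND score >= 55 → 36
student=Xiu: year >= 2 OR attendance < 65 → 23
student=Yara: year >= 2 OR attendance < 65 → 23

23, 23, 23, 36, NULL, 36, 23, 23, 36, 36, 36, 23, 23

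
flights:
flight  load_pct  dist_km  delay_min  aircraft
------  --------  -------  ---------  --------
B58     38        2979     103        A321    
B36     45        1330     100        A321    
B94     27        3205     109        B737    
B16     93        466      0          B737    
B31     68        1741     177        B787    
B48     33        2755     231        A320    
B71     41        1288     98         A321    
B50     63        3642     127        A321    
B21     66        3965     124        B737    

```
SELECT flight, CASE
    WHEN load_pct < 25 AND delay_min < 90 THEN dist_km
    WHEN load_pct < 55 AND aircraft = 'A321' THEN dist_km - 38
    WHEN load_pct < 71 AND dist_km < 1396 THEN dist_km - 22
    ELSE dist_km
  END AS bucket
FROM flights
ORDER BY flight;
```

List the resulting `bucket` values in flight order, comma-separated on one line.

flight=B16: ELSE → 466
flight=B21: ELSE → 3965
flight=B31: ELSE → 1741
flight=B36: load_pct < 55 AND aircraft = 'A321' → 1292
flight=B48: ELSE → 2755
flight=B50: ELSE → 3642
flight=B58: load_pct < 55 AND aircraft = 'A321' → 2941
flight=B71: load_pct < 55 AND aircraft = 'A321' → 1250
flight=B94: ELSE → 3205

466, 3965, 1741, 1292, 2755, 3642, 2941, 1250, 3205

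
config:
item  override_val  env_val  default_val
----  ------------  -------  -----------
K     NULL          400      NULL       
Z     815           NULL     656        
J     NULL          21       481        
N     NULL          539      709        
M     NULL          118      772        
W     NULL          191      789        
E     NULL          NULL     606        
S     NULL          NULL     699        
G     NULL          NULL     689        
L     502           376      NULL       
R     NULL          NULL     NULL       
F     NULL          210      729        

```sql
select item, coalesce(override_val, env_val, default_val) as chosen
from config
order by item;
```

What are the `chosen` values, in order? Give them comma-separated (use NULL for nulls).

606, 210, 689, 21, 400, 502, 118, 539, NULL, 699, 191, 815

item=E: override_val=NULL, env_val=NULL, default_val=606 → 606
item=F: override_val=NULL, env_val=210 → 210
item=G: override_val=NULL, env_val=NULL, default_val=689 → 689
item=J: override_val=NULL, env_val=21 → 21
item=K: override_val=NULL, env_val=400 → 400
item=L: override_val=502 → 502
item=M: override_val=NULL, env_val=118 → 118
item=N: override_val=NULL, env_val=539 → 539
item=R: override_val=NULL, env_val=NULL, default_val=NULL (all NULL) → NULL
item=S: override_val=NULL, env_val=NULL, default_val=699 → 699
item=W: override_val=NULL, env_val=191 → 191
item=Z: override_val=815 → 815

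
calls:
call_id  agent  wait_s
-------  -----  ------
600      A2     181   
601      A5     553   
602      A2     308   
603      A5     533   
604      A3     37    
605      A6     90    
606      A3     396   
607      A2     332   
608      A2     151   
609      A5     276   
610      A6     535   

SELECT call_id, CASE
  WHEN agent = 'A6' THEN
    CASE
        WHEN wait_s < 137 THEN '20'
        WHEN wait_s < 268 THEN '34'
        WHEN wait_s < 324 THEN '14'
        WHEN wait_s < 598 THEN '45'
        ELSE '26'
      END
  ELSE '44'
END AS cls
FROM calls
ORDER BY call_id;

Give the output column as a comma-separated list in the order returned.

44, 44, 44, 44, 44, 20, 44, 44, 44, 44, 45

call_id=600: agent='A2' → outer ELSE → 44
call_id=601: agent='A5' → outer ELSE → 44
call_id=602: agent='A2' → outer ELSE → 44
call_id=603: agent='A5' → outer ELSE → 44
call_id=604: agent='A3' → outer ELSE → 44
call_id=605: agent='A6' → inner[wait_s < 137] → 20
call_id=606: agent='A3' → outer ELSE → 44
call_id=607: agent='A2' → outer ELSE → 44
call_id=608: agent='A2' → outer ELSE → 44
call_id=609: agent='A5' → outer ELSE → 44
call_id=610: agent='A6' → inner[wait_s < 598] → 45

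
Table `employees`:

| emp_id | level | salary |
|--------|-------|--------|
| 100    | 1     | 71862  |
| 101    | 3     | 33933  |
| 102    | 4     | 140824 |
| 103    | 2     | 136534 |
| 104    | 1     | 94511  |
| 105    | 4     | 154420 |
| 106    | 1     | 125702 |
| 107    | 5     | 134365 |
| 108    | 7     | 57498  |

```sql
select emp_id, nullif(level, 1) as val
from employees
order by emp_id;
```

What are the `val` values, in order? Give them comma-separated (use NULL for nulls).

emp_id=100: level=1 vs 1: equal → NULL
emp_id=101: level=3 vs 1: differ → 3
emp_id=102: level=4 vs 1: differ → 4
emp_id=103: level=2 vs 1: differ → 2
emp_id=104: level=1 vs 1: equal → NULL
emp_id=105: level=4 vs 1: differ → 4
emp_id=106: level=1 vs 1: equal → NULL
emp_id=107: level=5 vs 1: differ → 5
emp_id=108: level=7 vs 1: differ → 7

NULL, 3, 4, 2, NULL, 4, NULL, 5, 7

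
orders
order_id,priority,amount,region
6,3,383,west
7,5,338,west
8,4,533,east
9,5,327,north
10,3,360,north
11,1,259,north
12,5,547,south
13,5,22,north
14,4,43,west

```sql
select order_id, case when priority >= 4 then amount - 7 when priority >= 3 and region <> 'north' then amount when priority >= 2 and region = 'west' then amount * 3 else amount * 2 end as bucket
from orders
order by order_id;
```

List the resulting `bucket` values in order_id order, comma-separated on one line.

order_id=6: priority >= 3 and region <> 'north' → 383
order_id=7: priority >= 4 → 331
order_id=8: priority >= 4 → 526
order_id=9: priority >= 4 → 320
order_id=10: ELSE → 720
order_id=11: ELSE → 518
order_id=12: priority >= 4 → 540
order_id=13: priority >= 4 → 15
order_id=14: priority >= 4 → 36

383, 331, 526, 320, 720, 518, 540, 15, 36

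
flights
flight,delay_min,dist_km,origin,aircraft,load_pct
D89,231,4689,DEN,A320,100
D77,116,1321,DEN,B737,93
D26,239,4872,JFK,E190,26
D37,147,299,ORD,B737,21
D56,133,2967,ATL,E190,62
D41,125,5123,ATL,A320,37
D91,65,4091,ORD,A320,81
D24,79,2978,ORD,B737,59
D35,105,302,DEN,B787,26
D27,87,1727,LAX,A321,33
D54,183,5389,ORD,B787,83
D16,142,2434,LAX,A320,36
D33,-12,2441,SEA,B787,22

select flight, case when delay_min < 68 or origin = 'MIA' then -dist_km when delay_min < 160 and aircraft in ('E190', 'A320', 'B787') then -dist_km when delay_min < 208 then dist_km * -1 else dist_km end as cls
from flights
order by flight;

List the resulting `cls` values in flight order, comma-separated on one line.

flight=D16: delay_min < 160 and aircraft in ('E190', 'A320', 'B787') → -2434
flight=D24: delay_min < 208 → -2978
flight=D26: ELSE → 4872
flight=D27: delay_min < 208 → -1727
flight=D33: delay_min < 68 or origin = 'MIA' → -2441
flight=D35: delay_min < 160 and aircraft in ('E190', 'A320', 'B787') → -302
flight=D37: delay_min < 208 → -299
flight=D41: delay_min < 160 and aircraft in ('E190', 'A320', 'B787') → -5123
flight=D54: delay_min < 208 → -5389
flight=D56: delay_min < 160 and aircraft in ('E190', 'A320', 'B787') → -2967
flight=D77: delay_min < 208 → -1321
flight=D89: ELSE → 4689
flight=D91: delay_min < 68 or origin = 'MIA' → -4091

-2434, -2978, 4872, -1727, -2441, -302, -299, -5123, -5389, -2967, -1321, 4689, -4091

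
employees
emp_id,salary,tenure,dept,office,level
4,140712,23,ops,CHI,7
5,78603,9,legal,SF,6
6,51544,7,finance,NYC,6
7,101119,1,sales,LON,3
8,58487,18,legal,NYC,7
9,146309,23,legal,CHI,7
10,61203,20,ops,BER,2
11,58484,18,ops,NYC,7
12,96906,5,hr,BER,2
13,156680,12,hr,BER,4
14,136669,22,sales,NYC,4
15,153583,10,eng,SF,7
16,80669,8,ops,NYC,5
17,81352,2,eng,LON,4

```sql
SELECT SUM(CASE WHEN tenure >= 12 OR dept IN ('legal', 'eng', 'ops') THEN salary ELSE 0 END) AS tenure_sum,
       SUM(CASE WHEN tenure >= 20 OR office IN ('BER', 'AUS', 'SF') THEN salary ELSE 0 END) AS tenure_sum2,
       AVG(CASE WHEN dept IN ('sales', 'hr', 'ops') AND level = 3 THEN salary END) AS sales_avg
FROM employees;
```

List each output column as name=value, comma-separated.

[tenure_sum: tenure >= 12 OR dept IN ('legal', 'eng', 'ops')]
emp_id=4: ✓ → 140712
emp_id=5: ✓ → 78603
emp_id=6: ✗
emp_id=7: ✗
emp_id=8: ✓ → 58487
emp_id=9: ✓ → 146309
emp_id=10: ✓ → 61203
emp_id=11: ✓ → 58484
emp_id=12: ✗
emp_id=13: ✓ → 156680
emp_id=14: ✓ → 136669
emp_id=15: ✓ → 153583
emp_id=16: ✓ → 80669
emp_id=17: ✓ → 81352
tenure_sum = 140712 + 78603 + 58487 + 146309 + 61203 + 58484 + 156680 + 136669 + 153583 + 80669 + 81352 = 1152751
—
[tenure_sum2: tenure >= 20 OR office IN ('BER', 'AUS', 'SF')]
emp_id=4: ✓ → 140712
emp_id=5: ✓ → 78603
emp_id=6: ✗
emp_id=7: ✗
emp_id=8: ✗
emp_id=9: ✓ → 146309
emp_id=10: ✓ → 61203
emp_id=11: ✗
emp_id=12: ✓ → 96906
emp_id=13: ✓ → 156680
emp_id=14: ✓ → 136669
emp_id=15: ✓ → 153583
emp_id=16: ✗
emp_id=17: ✗
tenure_sum2 = 140712 + 78603 + 146309 + 61203 + 96906 + 156680 + 136669 + 153583 = 970665
—
[sales_avg: dept IN ('sales', 'hr', 'ops') AND level = 3]
emp_id=4: ✗
emp_id=5: ✗
emp_id=6: ✗
emp_id=7: ✓ → 101119
emp_id=8: ✗
emp_id=9: ✗
emp_id=10: ✗
emp_id=11: ✗
emp_id=12: ✗
emp_id=13: ✗
emp_id=14: ✗
emp_id=15: ✗
emp_id=16: ✗
emp_id=17: ✗
sales_avg = 101119

tenure_sum=1152751, tenure_sum2=970665, sales_avg=101119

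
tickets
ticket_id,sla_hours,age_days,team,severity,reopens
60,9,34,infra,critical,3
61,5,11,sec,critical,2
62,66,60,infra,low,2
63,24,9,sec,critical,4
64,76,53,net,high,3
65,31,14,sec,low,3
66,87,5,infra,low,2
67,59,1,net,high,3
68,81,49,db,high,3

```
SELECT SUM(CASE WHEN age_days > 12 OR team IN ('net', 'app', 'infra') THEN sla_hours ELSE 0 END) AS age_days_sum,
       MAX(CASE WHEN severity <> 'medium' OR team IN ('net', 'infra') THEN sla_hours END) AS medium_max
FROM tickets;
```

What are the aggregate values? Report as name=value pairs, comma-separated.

[age_days_sum: age_days > 12 OR team IN ('net', 'app', 'infra')]
ticket_id=60: ✓ → 9
ticket_id=61: ✗
ticket_id=62: ✓ → 66
ticket_id=63: ✗
ticket_id=64: ✓ → 76
ticket_id=65: ✓ → 31
ticket_id=66: ✓ → 87
ticket_id=67: ✓ → 59
ticket_id=68: ✓ → 81
age_days_sum = 9 + 66 + 76 + 31 + 87 + 59 + 81 = 409
—
[medium_max: severity <> 'medium' OR team IN ('net', 'infra')]
ticket_id=60: ✓ → 9
ticket_id=61: ✓ → 5
ticket_id=62: ✓ → 66
ticket_id=63: ✓ → 24
ticket_id=64: ✓ → 76
ticket_id=65: ✓ → 31
ticket_id=66: ✓ → 87
ticket_id=67: ✓ → 59
ticket_id=68: ✓ → 81
medium_max = MAX(9, 5, 66, 24, 76, 31, 87, 59, 81) = 87

age_days_sum=409, medium_max=87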